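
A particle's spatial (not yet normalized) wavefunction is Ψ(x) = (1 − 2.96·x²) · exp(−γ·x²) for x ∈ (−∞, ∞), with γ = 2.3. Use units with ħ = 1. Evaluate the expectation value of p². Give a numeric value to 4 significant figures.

8.165

p² Ψ = −ħ² d²Ψ/dx²; ⟨p²⟩ = −ħ² ∫ Ψ*·Ψ'' dx / ∫|Ψ|² dx.
Expand each integrand as polynomial × e^(−2γx²) and use ∫x^(2j)·e^(−2γx²) dx = (2j−1)!!/(4γ)^j · √(π/(2γ)), odd powers → 0; here √(π/(2γ)) = 0.82641. Differentiate with the product rule, d/dx e^(−γx²) = −2γx·e^(−γx²).
State is unnormalized: ∫|Ψ|² dx = 0.55127, and ∫Ψ*·(−ħ² Ψ'') dx = 4.5011, so ⟨p²⟩ = 4.5011 / 0.55127.
⟨p²⟩ = 8.1650.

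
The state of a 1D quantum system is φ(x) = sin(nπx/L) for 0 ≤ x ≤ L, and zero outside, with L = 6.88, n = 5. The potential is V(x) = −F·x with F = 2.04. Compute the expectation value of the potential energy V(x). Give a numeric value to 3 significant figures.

⟨V⟩ = ∫ V(x)·|φ|² dx / ∫|φ|² dx.
With sin²θ = (1 − cos2θ)/2 on 0 ≤ x ≤ L: ∫sin²(nπx/L) dx = L/2, ∫x·sin²(nπx/L) dx = L²/4, ∫x²·sin²(nπx/L) dx = L³·(1/6 − 1/(4n²π²)); higher powers xᵏ the same way, integrating xᵏ·cos(2nπx/L) by parts.
State is unnormalized: ∫|φ|² dx = 3.4400, and ∫φ*·V(x)·φ dx = -24.141, so ⟨V⟩ = -24.141 / 3.4400.
⟨V⟩ = -7.0176.

-7.02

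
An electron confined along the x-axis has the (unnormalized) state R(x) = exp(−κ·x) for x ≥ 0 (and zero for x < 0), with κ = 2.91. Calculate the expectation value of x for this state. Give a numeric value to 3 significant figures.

0.172

⟨x⟩ = ∫ x·|R|² dx / ∫|R|² dx (integrals over the domain).
Every integrand reduces to terms xʲ·e^(−2κx) on [0, ∞); use ∫₀^∞ xʲ·e^(−2κx) dx = j!/(2κ)^(j+1).
State is unnormalized: ∫|R|² dx = 0.17182, and ∫R*·x·R dx = 0.029523, so ⟨x⟩ = 0.029523 / 0.17182.
⟨x⟩ = 0.17182.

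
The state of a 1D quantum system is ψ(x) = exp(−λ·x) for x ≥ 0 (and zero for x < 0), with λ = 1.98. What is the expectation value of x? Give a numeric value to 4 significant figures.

0.2525

⟨x⟩ = ∫ x·|ψ|² dx / ∫|ψ|² dx (integrals over the domain).
Every integrand reduces to terms xʲ·e^(−2λx) on [0, ∞); use ∫₀^∞ xʲ·e^(−2λx) dx = j!/(2λ)^(j+1).
State is unnormalized: ∫|ψ|² dx = 0.25253, and ∫ψ*·x·ψ dx = 0.063769, so ⟨x⟩ = 0.063769 / 0.25253.
⟨x⟩ = 0.25253.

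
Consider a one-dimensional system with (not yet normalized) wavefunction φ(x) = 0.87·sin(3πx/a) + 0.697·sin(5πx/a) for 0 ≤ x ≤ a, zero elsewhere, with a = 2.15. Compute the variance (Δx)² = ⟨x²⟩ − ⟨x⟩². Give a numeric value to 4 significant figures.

0.5800

Compute ⟨x⟩ and ⟨x²⟩ separately, then (Δx)² = ⟨x²⟩ − ⟨x⟩².
On 0 ≤ x ≤ a (j ≠ l): ∫sin²(jπx/a) dx = a/2, ∫sin(jπx/a)·sin(lπx/a) dx = 0; diagonal moments ∫x·sin²(jπx/a) dx = a²/4, ∫x²·sin²(jπx/a) dx = a³·(1/6 − 1/(4j²π²)); cross terms ∫x·sin(jπx/a)·sin(lπx/a) dx = 0 for j + l even and −4jla²/(π²(j² − l²)²) for j + l odd, ∫x²·sin(jπx/a)·sin(lπx/a) dx = (−1)^(j+l)·4jla³/(π²(j² − l²)²); higher powers the same way via product-to-sum and parts.
Normalization: ∫|φ|² dx = 1.3359.
⟨x⟩ = 1.0750 and ⟨x²⟩ = 1.7356.
(Δx)² = 1.7356 − (1.0750)² = 0.57995.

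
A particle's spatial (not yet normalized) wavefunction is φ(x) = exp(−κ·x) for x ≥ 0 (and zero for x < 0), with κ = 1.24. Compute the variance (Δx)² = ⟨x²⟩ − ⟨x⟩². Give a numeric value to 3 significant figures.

Compute ⟨x⟩ and ⟨x²⟩ separately, then (Δx)² = ⟨x²⟩ − ⟨x⟩².
Every integrand reduces to terms xʲ·e^(−2κx) on [0, ∞); use ∫₀^∞ xʲ·e^(−2κx) dx = j!/(2κ)^(j+1).
Normalization: ∫|φ|² dx = 0.40323.
⟨x⟩ = 0.40323 and ⟨x²⟩ = 0.32518.
(Δx)² = 0.32518 − (0.40323)² = 0.16259.

0.163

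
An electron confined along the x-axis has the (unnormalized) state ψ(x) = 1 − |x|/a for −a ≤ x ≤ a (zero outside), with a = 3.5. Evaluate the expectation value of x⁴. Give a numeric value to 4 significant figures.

4.288

⟨x⁴⟩ = ∫ x⁴·|ψ|² dx / ∫|ψ|² dx (integrals over the domain).
ψ is even, so ∫ over [−a, a] = 2∫₀ᵃ with ψ = 1 − x/a there: ∫₀ᵃ (1 − x/a)² dx = a/3, ∫₀ᵃ x²(1 − x/a)² dx = a³/30, ∫₀ᵃ x⁴(1 − x/a)² dx = a⁵/105.
State is unnormalized: ∫|ψ|² dx = 2.3333, and ∫ψ*·x⁴·ψ dx = 10.004, so ⟨x⁴⟩ = 10.004 / 2.3333.
⟨x⁴⟩ = 4.2875.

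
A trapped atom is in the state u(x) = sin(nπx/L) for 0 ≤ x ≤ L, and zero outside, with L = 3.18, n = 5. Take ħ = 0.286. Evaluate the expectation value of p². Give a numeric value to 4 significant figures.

1.996

p² u = −ħ² d²u/dx²; ⟨p²⟩ = −ħ² ∫ u*·u'' dx / ∫|u|² dx.
d/dx sin(nπx/L) = (nπ/L)·cos(nπx/L) and d²/dx² sin(nπx/L) = −(nπ/L)²·sin(nπx/L); on 0 ≤ x ≤ L, ∫sin²(nπx/L) dx = L/2 and ∫sin(nπx/L)·cos(nπx/L) dx = 0.
State is unnormalized: ∫|u|² dx = 1.5900, and ∫u*·(−ħ² u'') dx = 3.1733, so ⟨p²⟩ = 3.1733 / 1.5900.
⟨p²⟩ = 1.9958.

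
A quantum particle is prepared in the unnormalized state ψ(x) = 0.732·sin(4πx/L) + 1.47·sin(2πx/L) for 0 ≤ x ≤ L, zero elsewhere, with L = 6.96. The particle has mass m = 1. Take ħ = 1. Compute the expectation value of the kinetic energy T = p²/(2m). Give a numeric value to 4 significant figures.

0.6504

T = −(ħ²/2m) d²/dx², so ⟨T⟩ = −(ħ²/2m) ∫ ψ*·ψ'' dx / ∫|ψ|² dx; with m = 1.
d²/dx² sin(jπx/L) = −(jπ/L)²·sin(jπx/L); on 0 ≤ x ≤ L, ∫sin²(jπx/L) dx = L/2 and ∫sin(jπx/L)·sin(lπx/L) dx = 0 for j ≠ l, so only diagonal terms survive in ∫|ψ|² and ∫ψ·ψ″; ∫ψ·ψ′ dx = [ψ²/2] between the walls = 0.
State is unnormalized: ∫|ψ|² dx = 9.3846, and ∫ψ*·(−ħ²/2m · ψ'') dx = 6.1036, so ⟨T⟩ = 6.1036 / 9.3846.
⟨T⟩ = 0.65038.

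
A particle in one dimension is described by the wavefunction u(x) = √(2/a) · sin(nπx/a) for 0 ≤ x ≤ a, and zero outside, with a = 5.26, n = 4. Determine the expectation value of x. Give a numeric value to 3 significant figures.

2.63

⟨x⟩ = ∫ x·|u|² dx (integrals over the domain).
With sin²θ = (1 − cos2θ)/2 on 0 ≤ x ≤ a: ∫sin²(nπx/a) dx = a/2, ∫x·sin²(nπx/a) dx = a²/4, ∫x²·sin²(nπx/a) dx = a³·(1/6 − 1/(4n²π²)); higher powers xᵏ the same way, integrating xᵏ·cos(2nπx/a) by parts.
⟨x⟩ = 2.6300.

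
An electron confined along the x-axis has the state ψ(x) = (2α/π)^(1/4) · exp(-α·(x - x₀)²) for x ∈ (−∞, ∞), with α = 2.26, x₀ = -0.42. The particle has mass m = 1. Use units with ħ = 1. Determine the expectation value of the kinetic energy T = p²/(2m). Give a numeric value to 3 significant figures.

1.13

T = −(ħ²/2m) d²/dx², so ⟨T⟩ = −(ħ²/2m) ∫ ψ*·ψ'' dx; with m = 1.
Gaussian moments (u = x − x₀): ∫u^(2j)·e^(−2αu²) du = (2j−1)!!/(4α)^j · √(π/(2α)), odd powers integrate to 0; here √(π/(2α)) = 0.83369. Derivatives: d/dx e^(−αu²) = −2αu·e^(−αu²), d²/dx² e^(−αu²) = (4α²u² − 2α)·e^(−αu²).
⟨T⟩ = 1.1300.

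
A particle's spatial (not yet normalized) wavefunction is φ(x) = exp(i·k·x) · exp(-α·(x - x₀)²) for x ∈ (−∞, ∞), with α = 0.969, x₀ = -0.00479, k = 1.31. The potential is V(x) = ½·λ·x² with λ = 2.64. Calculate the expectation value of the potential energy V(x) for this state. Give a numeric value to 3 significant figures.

⟨V⟩ = ∫ V(x)·|φ|² dx / ∫|φ|² dx.
Gaussian moments (u = x − x₀): ∫u^(2j)·e^(−2αu²) du = (2j−1)!!/(4α)^j · √(π/(2α)), odd powers integrate to 0; here √(π/(2α)) = 1.2732.
State is unnormalized: ∫|φ|² dx = 1.2732, and ∫φ*·V(x)·φ dx = 0.43364, so ⟨V⟩ = 0.43364 / 1.2732.
⟨V⟩ = 0.34059.

0.341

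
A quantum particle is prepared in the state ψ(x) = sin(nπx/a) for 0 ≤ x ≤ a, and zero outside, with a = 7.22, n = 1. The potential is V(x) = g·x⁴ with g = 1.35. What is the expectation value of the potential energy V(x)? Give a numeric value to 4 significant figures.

⟨V⟩ = ∫ V(x)·|ψ|² dx / ∫|ψ|² dx.
With sin²θ = (1 − cos2θ)/2 on 0 ≤ x ≤ a: ∫sin²(nπx/a) dx = a/2, ∫x·sin²(nπx/a) dx = a²/4, ∫x²·sin²(nπx/a) dx = a³·(1/6 − 1/(4n²π²)); higher powers xᵏ the same way, integrating xᵏ·cos(2nπx/a) by parts.
State is unnormalized: ∫|ψ|² dx = 3.6100, and ∫ψ*·V(x)·ψ dx = 1510.7, so ⟨V⟩ = 1510.7 / 3.6100.
⟨V⟩ = 418.49.

418.5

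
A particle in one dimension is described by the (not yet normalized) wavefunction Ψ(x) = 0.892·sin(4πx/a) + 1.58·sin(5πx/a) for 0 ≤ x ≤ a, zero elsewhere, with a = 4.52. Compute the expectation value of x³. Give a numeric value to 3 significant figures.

⟨x³⟩ = ∫ x³·|Ψ|² dx / ∫|Ψ|² dx (integrals over the domain).
On 0 ≤ x ≤ a (j ≠ l): ∫sin²(jπx/a) dx = a/2, ∫sin(jπx/a)·sin(lπx/a) dx = 0; diagonal moments ∫x·sin²(jπx/a) dx = a²/4, ∫x²·sin²(jπx/a) dx = a³·(1/6 − 1/(4j²π²)); cross terms ∫x·sin(jπx/a)·sin(lπx/a) dx = 0 for j + l even and −4jla²/(π²(j² − l²)²) for j + l odd, ∫x²·sin(jπx/a)·sin(lπx/a) dx = (−1)^(j+l)·4jla³/(π²(j² − l²)²); higher powers the same way via product-to-sum and parts.
State is unnormalized: ∫|Ψ|² dx = 7.4401, and ∫Ψ*·x³·Ψ dx = 65.246, so ⟨x³⟩ = 65.246 / 7.4401.
⟨x³⟩ = 8.7695.

8.77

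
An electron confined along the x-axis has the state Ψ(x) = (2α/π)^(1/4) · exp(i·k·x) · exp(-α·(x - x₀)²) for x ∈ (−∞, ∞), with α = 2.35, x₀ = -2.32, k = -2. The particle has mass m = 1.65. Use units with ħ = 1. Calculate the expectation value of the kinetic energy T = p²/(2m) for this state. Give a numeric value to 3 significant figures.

T = −(ħ²/2m) d²/dx², so ⟨T⟩ = −(ħ²/2m) ∫ Ψ*·Ψ'' dx; with m = 1.65.
Gaussian moments (u = x − x₀): ∫u^(2j)·e^(−2αu²) du = (2j−1)!!/(4α)^j · √(π/(2α)), odd powers integrate to 0; here √(π/(2α)) = 0.81757. Derivatives: Ψ′ = (ik − 2αu)·Ψ, Ψ″ = ((ik − 2αu)² − 2α)·Ψ; the odd-in-u pieces drop out.
⟨T⟩ = 1.9242.

1.92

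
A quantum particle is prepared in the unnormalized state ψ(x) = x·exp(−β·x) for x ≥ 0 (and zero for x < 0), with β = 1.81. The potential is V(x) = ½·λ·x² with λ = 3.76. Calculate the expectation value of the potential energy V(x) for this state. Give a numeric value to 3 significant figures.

⟨V⟩ = ∫ V(x)·|ψ|² dx / ∫|ψ|² dx.
Every integrand reduces to terms xʲ·e^(−2βx) on [0, ∞); use ∫₀^∞ xʲ·e^(−2βx) dx = j!/(2β)^(j+1).
State is unnormalized: ∫|ψ|² dx = 0.042160, and ∫ψ*·V(x)·ψ dx = 0.072582, so ⟨V⟩ = 0.072582 / 0.042160.
⟨V⟩ = 1.7216.

1.72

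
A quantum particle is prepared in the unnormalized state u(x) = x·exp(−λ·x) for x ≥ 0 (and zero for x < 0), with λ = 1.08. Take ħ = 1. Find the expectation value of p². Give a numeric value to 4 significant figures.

1.166

p² u = −ħ² d²u/dx²; ⟨p²⟩ = −ħ² ∫ u*·u'' dx / ∫|u|² dx.
Differentiate x·exp(−λ·x) with the product rule; every integrand then reduces to terms xʲ·e^(−2λx) on [0, ∞), with ∫₀^∞ xʲ·e^(−2λx) dx = j!/(2λ)^(j+1).
State is unnormalized: ∫|u|² dx = 0.19846, and ∫u*·(−ħ² u'') dx = 0.23148, so ⟨p²⟩ = 0.23148 / 0.19846.
⟨p²⟩ = 1.1664.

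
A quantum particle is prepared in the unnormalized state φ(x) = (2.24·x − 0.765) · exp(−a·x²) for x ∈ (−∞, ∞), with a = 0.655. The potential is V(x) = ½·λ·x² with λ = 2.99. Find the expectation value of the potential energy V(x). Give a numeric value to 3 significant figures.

⟨V⟩ = ∫ V(x)·|φ|² dx / ∫|φ|² dx.
Expand each integrand as polynomial × e^(−2ax²) and use ∫x^(2j)·e^(−2ax²) dx = (2j−1)!!/(4a)^j · √(π/(2a)), odd powers → 0; here √(π/(2a)) = 1.5486.
State is unnormalized: ∫|φ|² dx = 3.8720, and ∫φ*·V(x)·φ dx = 5.5940, so ⟨V⟩ = 5.5940 / 3.8720.
⟨V⟩ = 1.4447.

1.44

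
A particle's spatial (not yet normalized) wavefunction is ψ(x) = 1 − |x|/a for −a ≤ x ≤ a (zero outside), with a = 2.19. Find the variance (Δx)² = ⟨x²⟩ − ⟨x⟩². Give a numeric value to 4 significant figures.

0.4796

Compute ⟨x⟩ and ⟨x²⟩ separately, then (Δx)² = ⟨x²⟩ − ⟨x⟩².
ψ is even, so ∫ over [−a, a] = 2∫₀ᵃ with ψ = 1 − x/a there: ∫₀ᵃ (1 − x/a)² dx = a/3, ∫₀ᵃ x²(1 − x/a)² dx = a³/30, ∫₀ᵃ x⁴(1 − x/a)² dx = a⁵/105.
Normalization: ∫|ψ|² dx = 1.4600.
⟨x⟩ = 0.0000 and ⟨x²⟩ = 0.47961.
(Δx)² = 0.47961 − (0.0000)² = 0.47961.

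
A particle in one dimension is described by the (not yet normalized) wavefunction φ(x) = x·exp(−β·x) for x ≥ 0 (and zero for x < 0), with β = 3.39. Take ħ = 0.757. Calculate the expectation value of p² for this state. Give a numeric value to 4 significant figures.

p² φ = −ħ² d²φ/dx²; ⟨p²⟩ = −ħ² ∫ φ*·φ'' dx / ∫|φ|² dx.
Differentiate x·exp(−β·x) with the product rule; every integrand then reduces to terms xʲ·e^(−2βx) on [0, ∞), with ∫₀^∞ xʲ·e^(−2βx) dx = j!/(2β)^(j+1).
State is unnormalized: ∫|φ|² dx = 0.0064171, and ∫φ*·(−ħ² φ'') dx = 0.042260, so ⟨p²⟩ = 0.042260 / 0.0064171.
⟨p²⟩ = 6.5855.

6.586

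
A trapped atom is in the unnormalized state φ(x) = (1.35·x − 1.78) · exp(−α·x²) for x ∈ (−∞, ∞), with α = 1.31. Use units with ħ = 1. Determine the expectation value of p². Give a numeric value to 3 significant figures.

p² φ = −ħ² d²φ/dx²; ⟨p²⟩ = −ħ² ∫ φ*·φ'' dx / ∫|φ|² dx.
Expand each integrand as polynomial × e^(−2αx²) and use ∫x^(2j)·e^(−2αx²) dx = (2j−1)!!/(4α)^j · √(π/(2α)), odd powers → 0; here √(π/(2α)) = 1.0950. Differentiate with the product rule, d/dx e^(−αx²) = −2αx·e^(−αx²).
State is unnormalized: ∫|φ|² dx = 3.8503, and ∫φ*·(−ħ² φ'') dx = 6.0418, so ⟨p²⟩ = 6.0418 / 3.8503.
⟨p²⟩ = 1.5692.

1.57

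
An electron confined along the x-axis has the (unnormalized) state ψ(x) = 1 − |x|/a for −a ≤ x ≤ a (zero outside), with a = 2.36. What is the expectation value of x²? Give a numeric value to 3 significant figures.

0.557

⟨x²⟩ = ∫ x²·|ψ|² dx / ∫|ψ|² dx (integrals over the domain).
ψ is even, so ∫ over [−a, a] = 2∫₀ᵃ with ψ = 1 − x/a there: ∫₀ᵃ (1 − x/a)² dx = a/3, ∫₀ᵃ x²(1 − x/a)² dx = a³/30, ∫₀ᵃ x⁴(1 − x/a)² dx = a⁵/105.
State is unnormalized: ∫|ψ|² dx = 1.5733, and ∫ψ*·x²·ψ dx = 0.87628, so ⟨x²⟩ = 0.87628 / 1.5733.
⟨x²⟩ = 0.55696.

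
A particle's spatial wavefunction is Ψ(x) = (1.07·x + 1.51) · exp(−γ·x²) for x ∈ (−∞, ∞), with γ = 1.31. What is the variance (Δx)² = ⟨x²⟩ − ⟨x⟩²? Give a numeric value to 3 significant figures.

0.163

Compute ⟨x⟩ and ⟨x²⟩ separately, then (Δx)² = ⟨x²⟩ − ⟨x⟩².
Expand each integrand as polynomial × e^(−2γx²) and use ∫x^(2j)·e^(−2γx²) dx = (2j−1)!!/(4γ)^j · √(π/(2γ)), odd powers → 0; here √(π/(2γ)) = 1.0950.
Normalization: ∫|Ψ|² dx = 2.7360.
⟨x⟩ = 0.24681 and ⟨x²⟩ = 0.22422.
(Δx)² = 0.22422 − (0.24681)² = 0.16330.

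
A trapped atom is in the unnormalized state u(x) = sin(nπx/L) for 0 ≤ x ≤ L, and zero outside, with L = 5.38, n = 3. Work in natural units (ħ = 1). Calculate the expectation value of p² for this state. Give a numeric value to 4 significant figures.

3.069

p² u = −ħ² d²u/dx²; ⟨p²⟩ = −ħ² ∫ u*·u'' dx / ∫|u|² dx.
d/dx sin(nπx/L) = (nπ/L)·cos(nπx/L) and d²/dx² sin(nπx/L) = −(nπ/L)²·sin(nπx/L); on 0 ≤ x ≤ L, ∫sin²(nπx/L) dx = L/2 and ∫sin(nπx/L)·cos(nπx/L) dx = 0.
State is unnormalized: ∫|u|² dx = 2.6900, and ∫u*·(−ħ² u'') dx = 8.2552, so ⟨p²⟩ = 8.2552 / 2.6900.
⟨p²⟩ = 3.0689.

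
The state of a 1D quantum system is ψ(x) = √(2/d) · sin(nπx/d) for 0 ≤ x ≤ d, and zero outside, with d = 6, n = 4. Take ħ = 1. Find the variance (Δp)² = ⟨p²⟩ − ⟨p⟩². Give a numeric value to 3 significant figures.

4.39

Compute ⟨p⟩ and ⟨p²⟩ separately; (Δp)² = ⟨p²⟩ − ⟨p⟩².
d/dx sin(nπx/d) = (nπ/d)·cos(nπx/d) and d²/dx² sin(nπx/d) = −(nπ/d)²·sin(nπx/d); on 0 ≤ x ≤ d, ∫sin²(nπx/d) dx = d/2 and ∫sin(nπx/d)·cos(nπx/d) dx = 0.
⟨p⟩ = 0.0000 and ⟨p²⟩ = 4.3865.
(Δp)² = 4.3865 − (0.0000)² = 4.3865.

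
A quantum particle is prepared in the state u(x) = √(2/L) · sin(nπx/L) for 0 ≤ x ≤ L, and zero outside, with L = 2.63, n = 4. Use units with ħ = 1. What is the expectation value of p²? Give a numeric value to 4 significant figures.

22.83

p² u = −ħ² d²u/dx²; ⟨p²⟩ = −ħ² ∫ u*·u'' dx.
d/dx sin(nπx/L) = (nπ/L)·cos(nπx/L) and d²/dx² sin(nπx/L) = −(nπ/L)²·sin(nπx/L); on 0 ≤ x ≤ L, ∫sin²(nπx/L) dx = L/2 and ∫sin(nπx/L)·cos(nπx/L) dx = 0.
⟨p²⟩ = 22.830.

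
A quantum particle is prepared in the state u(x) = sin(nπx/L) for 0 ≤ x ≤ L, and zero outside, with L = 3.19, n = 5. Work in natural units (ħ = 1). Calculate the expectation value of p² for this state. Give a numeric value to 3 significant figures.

p² u = −ħ² d²u/dx²; ⟨p²⟩ = −ħ² ∫ u*·u'' dx / ∫|u|² dx.
d/dx sin(nπx/L) = (nπ/L)·cos(nπx/L) and d²/dx² sin(nπx/L) = −(nπ/L)²·sin(nπx/L); on 0 ≤ x ≤ L, ∫sin²(nπx/L) dx = L/2 and ∫sin(nπx/L)·cos(nπx/L) dx = 0.
State is unnormalized: ∫|u|² dx = 1.5950, and ∫u*·(−ħ² u'') dx = 38.674, so ⟨p²⟩ = 38.674 / 1.5950.
⟨p²⟩ = 24.247.

24.2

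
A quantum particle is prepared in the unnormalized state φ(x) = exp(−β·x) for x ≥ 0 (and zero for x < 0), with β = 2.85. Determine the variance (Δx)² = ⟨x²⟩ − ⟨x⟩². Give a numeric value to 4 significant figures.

Compute ⟨x⟩ and ⟨x²⟩ separately, then (Δx)² = ⟨x²⟩ − ⟨x⟩².
Every integrand reduces to terms xʲ·e^(−2βx) on [0, ∞); use ∫₀^∞ xʲ·e^(−2βx) dx = j!/(2β)^(j+1).
Normalization: ∫|φ|² dx = 0.17544.
⟨x⟩ = 0.17544 and ⟨x²⟩ = 0.061557.
(Δx)² = 0.061557 − (0.17544)² = 0.030779.

0.03078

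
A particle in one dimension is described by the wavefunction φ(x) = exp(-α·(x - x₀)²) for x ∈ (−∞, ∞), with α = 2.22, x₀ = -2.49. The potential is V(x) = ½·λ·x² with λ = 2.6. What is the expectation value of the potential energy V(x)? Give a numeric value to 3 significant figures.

8.21

⟨V⟩ = ∫ V(x)·|φ|² dx / ∫|φ|² dx.
Gaussian moments (u = x − x₀): ∫u^(2j)·e^(−2αu²) du = (2j−1)!!/(4α)^j · √(π/(2α)), odd powers integrate to 0; here √(π/(2α)) = 0.84117.
State is unnormalized: ∫|φ|² dx = 0.84117, and ∫φ*·V(x)·φ dx = 6.9031, so ⟨V⟩ = 6.9031 / 0.84117.
⟨V⟩ = 8.2065.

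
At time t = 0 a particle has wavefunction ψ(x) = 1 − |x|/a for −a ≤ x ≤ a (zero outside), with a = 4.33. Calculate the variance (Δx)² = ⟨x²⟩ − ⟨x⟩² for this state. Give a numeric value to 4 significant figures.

Compute ⟨x⟩ and ⟨x²⟩ separately, then (Δx)² = ⟨x²⟩ − ⟨x⟩².
ψ is even, so ∫ over [−a, a] = 2∫₀ᵃ with ψ = 1 − x/a there: ∫₀ᵃ (1 − x/a)² dx = a/3, ∫₀ᵃ x²(1 − x/a)² dx = a³/30, ∫₀ᵃ x⁴(1 − x/a)² dx = a⁵/105.
Normalization: ∫|ψ|² dx = 2.8867.
⟨x⟩ = 0.0000 and ⟨x²⟩ = 1.8749.
(Δx)² = 1.8749 − (0.0000)² = 1.8749.

1.875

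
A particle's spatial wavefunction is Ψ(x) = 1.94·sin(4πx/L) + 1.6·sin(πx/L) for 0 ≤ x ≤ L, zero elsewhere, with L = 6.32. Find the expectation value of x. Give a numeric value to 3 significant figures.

3.07

⟨x⟩ = ∫ x·|Ψ|² dx / ∫|Ψ|² dx (integrals over the domain).
On 0 ≤ x ≤ L (j ≠ l): ∫sin²(jπx/L) dx = L/2, ∫sin(jπx/L)·sin(lπx/L) dx = 0; diagonal moments ∫x·sin²(jπx/L) dx = L²/4, ∫x²·sin²(jπx/L) dx = L³·(1/6 − 1/(4j²π²)); cross terms ∫x·sin(jπx/L)·sin(lπx/L) dx = 0 for j + l even and −4jlL²/(π²(j² − l²)²) for j + l odd, ∫x²·sin(jπx/L)·sin(lπx/L) dx = (−1)^(j+l)·4jlL³/(π²(j² − l²)²); higher powers the same way via product-to-sum and parts.
State is unnormalized: ∫|Ψ|² dx = 19.983, and ∫Ψ*·x·Ψ dx = 61.358, so ⟨x⟩ = 61.358 / 19.983.
⟨x⟩ = 3.0706.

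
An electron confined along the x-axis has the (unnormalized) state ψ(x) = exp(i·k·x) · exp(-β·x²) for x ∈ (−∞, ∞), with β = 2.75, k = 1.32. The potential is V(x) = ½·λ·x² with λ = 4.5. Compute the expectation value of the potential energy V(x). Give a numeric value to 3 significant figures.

⟨V⟩ = ∫ V(x)·|ψ|² dx / ∫|ψ|² dx.
Gaussian moments: ∫x^(2j)·e^(−2βx²) dx = (2j−1)!!/(4β)^j · √(π/(2β)), odd powers integrate to 0; here √(π/(2β)) = 0.75578.
State is unnormalized: ∫|ψ|² dx = 0.75578, and ∫ψ*·V(x)·ψ dx = 0.15459, so ⟨V⟩ = 0.15459 / 0.75578.
⟨V⟩ = 0.20455.

0.205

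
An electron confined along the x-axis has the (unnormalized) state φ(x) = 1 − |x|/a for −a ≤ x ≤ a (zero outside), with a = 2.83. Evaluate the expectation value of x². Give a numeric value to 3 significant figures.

0.801

⟨x²⟩ = ∫ x²·|φ|² dx / ∫|φ|² dx (integrals over the domain).
φ is even, so ∫ over [−a, a] = 2∫₀ᵃ with φ = 1 − x/a there: ∫₀ᵃ (1 − x/a)² dx = a/3, ∫₀ᵃ x²(1 − x/a)² dx = a³/30, ∫₀ᵃ x⁴(1 − x/a)² dx = a⁵/105.
State is unnormalized: ∫|φ|² dx = 1.8867, and ∫φ*·x²·φ dx = 1.5110, so ⟨x²⟩ = 1.5110 / 1.8867.
⟨x²⟩ = 0.80089.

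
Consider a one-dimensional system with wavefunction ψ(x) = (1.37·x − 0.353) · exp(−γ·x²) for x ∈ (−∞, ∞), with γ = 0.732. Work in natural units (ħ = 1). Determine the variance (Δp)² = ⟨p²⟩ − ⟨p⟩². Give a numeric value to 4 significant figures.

Compute ⟨p⟩ and ⟨p²⟩ separately; (Δp)² = ⟨p²⟩ − ⟨p⟩².
Expand each integrand as polynomial × e^(−2γx²) and use ∫x^(2j)·e^(−2γx²) dx = (2j−1)!!/(4γ)^j · √(π/(2γ)), odd powers → 0; here √(π/(2γ)) = 1.4649. Differentiate with the product rule, d/dx e^(−γx²) = −2γx·e^(−γx²).
Normalization: ∫|ψ|² dx = 1.1216.
⟨p⟩ = 0.0000 and ⟨p²⟩ = 1.9577.
(Δp)² = 1.9577 − (0.0000)² = 1.9577.

1.958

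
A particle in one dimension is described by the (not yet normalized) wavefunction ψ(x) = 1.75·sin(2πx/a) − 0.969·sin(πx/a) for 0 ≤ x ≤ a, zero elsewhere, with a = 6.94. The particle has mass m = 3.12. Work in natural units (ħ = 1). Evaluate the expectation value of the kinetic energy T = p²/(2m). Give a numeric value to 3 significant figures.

T = −(ħ²/2m) d²/dx², so ⟨T⟩ = −(ħ²/2m) ∫ ψ*·ψ'' dx / ∫|ψ|² dx; with m = 3.12.
d²/dx² sin(jπx/a) = −(jπ/a)²·sin(jπx/a); on 0 ≤ x ≤ a, ∫sin²(jπx/a) dx = a/2 and ∫sin(jπx/a)·sin(lπx/a) dx = 0 for j ≠ l, so only diagonal terms survive in ∫|ψ|² and ∫ψ·ψ″; ∫ψ·ψ′ dx = [ψ²/2] between the walls = 0.
State is unnormalized: ∫|ψ|² dx = 13.885, and ∫ψ*·(−ħ²/2m · ψ'') dx = 1.5029, so ⟨T⟩ = 1.5029 / 13.885.
⟨T⟩ = 0.10824.

0.108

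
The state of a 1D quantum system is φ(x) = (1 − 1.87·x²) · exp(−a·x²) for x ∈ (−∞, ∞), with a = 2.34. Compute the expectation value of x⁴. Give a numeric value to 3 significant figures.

⟨x⁴⟩ = ∫ x⁴·|φ|² dx / ∫|φ|² dx (integrals over the domain).
Expand each integrand as polynomial × e^(−2ax²) and use ∫x^(2j)·e^(−2ax²) dx = (2j−1)!!/(4a)^j · √(π/(2a)), odd powers → 0; here √(π/(2a)) = 0.81932.
State is unnormalized: ∫|φ|² dx = 0.59005, and ∫φ*·x⁴·φ dx = 0.011198, so ⟨x⁴⟩ = 0.011198 / 0.59005.
⟨x⁴⟩ = 0.018979.

0.0190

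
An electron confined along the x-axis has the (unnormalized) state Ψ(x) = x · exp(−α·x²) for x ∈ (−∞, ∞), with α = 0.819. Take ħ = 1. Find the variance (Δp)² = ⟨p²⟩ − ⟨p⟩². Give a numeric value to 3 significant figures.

Compute ⟨p⟩ and ⟨p²⟩ separately; (Δp)² = ⟨p²⟩ − ⟨p⟩².
Expand each integrand as polynomial × e^(−2αx²) and use ∫x^(2j)·e^(−2αx²) dx = (2j−1)!!/(4α)^j · √(π/(2α)), odd powers → 0; here √(π/(2α)) = 1.3849. Differentiate with the product rule, d/dx e^(−αx²) = −2αx·e^(−αx²).
Normalization: ∫|Ψ|² dx = 0.42274.
⟨p⟩ = 0.0000 and ⟨p²⟩ = 2.4570.
(Δp)² = 2.4570 − (0.0000)² = 2.4570.

2.46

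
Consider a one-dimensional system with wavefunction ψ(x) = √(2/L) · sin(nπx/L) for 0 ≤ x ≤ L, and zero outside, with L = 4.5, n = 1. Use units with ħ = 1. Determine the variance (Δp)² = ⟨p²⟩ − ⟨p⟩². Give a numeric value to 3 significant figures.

Compute ⟨p⟩ and ⟨p²⟩ separately; (Δp)² = ⟨p²⟩ − ⟨p⟩².
d/dx sin(nπx/L) = (nπ/L)·cos(nπx/L) and d²/dx² sin(nπx/L) = −(nπ/L)²·sin(nπx/L); on 0 ≤ x ≤ L, ∫sin²(nπx/L) dx = L/2 and ∫sin(nπx/L)·cos(nπx/L) dx = 0.
⟨p⟩ = 0.0000 and ⟨p²⟩ = 0.48739.
(Δp)² = 0.48739 − (0.0000)² = 0.48739.

0.487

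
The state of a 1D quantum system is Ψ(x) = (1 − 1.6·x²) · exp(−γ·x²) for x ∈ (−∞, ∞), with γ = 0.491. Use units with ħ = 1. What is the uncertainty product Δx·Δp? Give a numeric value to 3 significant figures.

2.44

Δx = √(⟨x²⟩−⟨x⟩²), Δp = √(⟨p²⟩−⟨p⟩²).
Expand each integrand as polynomial × e^(−2γx²) and use ∫x^(2j)·e^(−2γx²) dx = (2j−1)!!/(4γ)^j · √(π/(2γ)), odd powers → 0; here √(π/(2γ)) = 1.7886. Differentiate with the product rule, d/dx e^(−γx²) = −2γx·e^(−γx²).
Normalization: ∫|Ψ|² dx = 2.4356.
⟨x⟩ = 0.0000, ⟨x²⟩ = 2.2686 ⇒ Δx = 1.5062.
⟨p⟩ = 0.0000, ⟨p²⟩ = 2.6232 ⇒ Δp = 1.6196.
Δx·Δp = 2.4395.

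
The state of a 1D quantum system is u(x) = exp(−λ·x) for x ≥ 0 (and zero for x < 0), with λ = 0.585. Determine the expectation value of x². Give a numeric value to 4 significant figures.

1.461

⟨x²⟩ = ∫ x²·|u|² dx / ∫|u|² dx (integrals over the domain).
Every integrand reduces to terms xʲ·e^(−2λx) on [0, ∞); use ∫₀^∞ xʲ·e^(−2λx) dx = j!/(2λ)^(j+1).
State is unnormalized: ∫|u|² dx = 0.85470, and ∫u*·x²·u dx = 1.2487, so ⟨x²⟩ = 1.2487 / 0.85470.
⟨x²⟩ = 1.4610.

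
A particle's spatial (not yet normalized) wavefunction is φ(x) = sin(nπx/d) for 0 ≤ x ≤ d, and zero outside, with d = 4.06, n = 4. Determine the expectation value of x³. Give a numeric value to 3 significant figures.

16.4

⟨x³⟩ = ∫ x³·|φ|² dx / ∫|φ|² dx (integrals over the domain).
With sin²θ = (1 − cos2θ)/2 on 0 ≤ x ≤ d: ∫sin²(nπx/d) dx = d/2, ∫x·sin²(nπx/d) dx = d²/4, ∫x²·sin²(nπx/d) dx = d³·(1/6 − 1/(4n²π²)); higher powers xᵏ the same way, integrating xᵏ·cos(2nπx/d) by parts.
State is unnormalized: ∫|φ|² dx = 2.0300, and ∫φ*·x³·φ dx = 33.318, so ⟨x³⟩ = 33.318 / 2.0300.
⟨x³⟩ = 16.413.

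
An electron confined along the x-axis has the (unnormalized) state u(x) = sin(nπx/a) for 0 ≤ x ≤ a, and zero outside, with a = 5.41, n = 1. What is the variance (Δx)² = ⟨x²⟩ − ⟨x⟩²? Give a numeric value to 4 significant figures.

0.9563

Compute ⟨x⟩ and ⟨x²⟩ separately, then (Δx)² = ⟨x²⟩ − ⟨x⟩².
With sin²θ = (1 − cos2θ)/2 on 0 ≤ x ≤ a: ∫sin²(nπx/a) dx = a/2, ∫x·sin²(nπx/a) dx = a²/4, ∫x²·sin²(nπx/a) dx = a³·(1/6 − 1/(4n²π²)); higher powers xᵏ the same way, integrating xᵏ·cos(2nπx/a) by parts.
Normalization: ∫|u|² dx = 2.7050.
⟨x⟩ = 2.7050 and ⟨x²⟩ = 8.2733.
(Δx)² = 8.2733 − (2.7050)² = 0.95627.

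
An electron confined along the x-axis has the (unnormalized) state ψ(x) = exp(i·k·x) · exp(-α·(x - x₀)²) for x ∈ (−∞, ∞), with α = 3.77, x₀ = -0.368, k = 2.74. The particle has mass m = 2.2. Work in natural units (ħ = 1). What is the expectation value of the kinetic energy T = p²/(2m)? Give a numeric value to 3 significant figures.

T = −(ħ²/2m) d²/dx², so ⟨T⟩ = −(ħ²/2m) ∫ ψ*·ψ'' dx / ∫|ψ|² dx; with m = 2.2.
Gaussian moments (u = x − x₀): ∫u^(2j)·e^(−2αu²) du = (2j−1)!!/(4α)^j · √(π/(2α)), odd powers integrate to 0; here √(π/(2α)) = 0.64549. Derivatives: ψ′ = (ik − 2αu)·ψ, ψ″ = ((ik − 2αu)² − 2α)·ψ; the odd-in-u pieces drop out.
State is unnormalized: ∫|ψ|² dx = 0.64549, and ∫ψ*·(−ħ²/2m · ψ'') dx = 1.6544, so ⟨T⟩ = 1.6544 / 0.64549.
⟨T⟩ = 2.5631.

2.56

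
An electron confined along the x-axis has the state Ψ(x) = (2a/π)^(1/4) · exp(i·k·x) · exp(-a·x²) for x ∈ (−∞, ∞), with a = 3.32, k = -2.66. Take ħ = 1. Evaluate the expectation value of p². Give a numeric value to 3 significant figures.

10.4

p² Ψ = −ħ² d²Ψ/dx²; ⟨p²⟩ = −ħ² ∫ Ψ*·Ψ'' dx.
Gaussian moments: ∫x^(2j)·e^(−2ax²) dx = (2j−1)!!/(4a)^j · √(π/(2a)), odd powers integrate to 0; here √(π/(2a)) = 0.68785. Derivatives: Ψ′ = (ik − 2ax)·Ψ, Ψ″ = ((ik − 2ax)² − 2a)·Ψ; the odd-in-x pieces drop out.
⟨p²⟩ = 10.396.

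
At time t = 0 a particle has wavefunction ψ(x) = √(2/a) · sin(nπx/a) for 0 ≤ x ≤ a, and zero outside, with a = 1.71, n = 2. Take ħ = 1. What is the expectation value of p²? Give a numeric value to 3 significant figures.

13.5

p² ψ = −ħ² d²ψ/dx²; ⟨p²⟩ = −ħ² ∫ ψ*·ψ'' dx.
d/dx sin(nπx/a) = (nπ/a)·cos(nπx/a) and d²/dx² sin(nπx/a) = −(nπ/a)²·sin(nπx/a); on 0 ≤ x ≤ a, ∫sin²(nπx/a) dx = a/2 and ∫sin(nπx/a)·cos(nπx/a) dx = 0.
⟨p²⟩ = 13.501.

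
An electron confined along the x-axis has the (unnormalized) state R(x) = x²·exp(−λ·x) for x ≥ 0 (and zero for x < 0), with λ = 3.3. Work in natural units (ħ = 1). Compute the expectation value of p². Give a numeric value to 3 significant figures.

p² R = −ħ² d²R/dx²; ⟨p²⟩ = −ħ² ∫ R*·R'' dx / ∫|R|² dx.
Differentiate x²·exp(−λ·x) with the product rule; every integrand then reduces to terms xʲ·e^(−2λx) on [0, ∞), with ∫₀^∞ xʲ·e^(−2λx) dx = j!/(2λ)^(j+1).
State is unnormalized: ∫|R|² dx = 0.0019164, and ∫R*·(−ħ² R'') dx = 0.0069566, so ⟨p²⟩ = 0.0069566 / 0.0019164.
⟨p²⟩ = 3.6300.

3.63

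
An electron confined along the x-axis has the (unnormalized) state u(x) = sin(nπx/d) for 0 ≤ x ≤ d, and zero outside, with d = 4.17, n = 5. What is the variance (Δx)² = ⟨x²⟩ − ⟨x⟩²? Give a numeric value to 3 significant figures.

Compute ⟨x⟩ and ⟨x²⟩ separately, then (Δx)² = ⟨x²⟩ − ⟨x⟩².
With sin²θ = (1 − cos2θ)/2 on 0 ≤ x ≤ d: ∫sin²(nπx/d) dx = d/2, ∫x·sin²(nπx/d) dx = d²/4, ∫x²·sin²(nπx/d) dx = d³·(1/6 − 1/(4n²π²)); higher powers xᵏ the same way, integrating xᵏ·cos(2nπx/d) by parts.
Normalization: ∫|u|² dx = 2.0850.
⟨x⟩ = 2.0850 and ⟨x²⟩ = 5.7611.
(Δx)² = 5.7611 − (2.0850)² = 1.4138.

1.41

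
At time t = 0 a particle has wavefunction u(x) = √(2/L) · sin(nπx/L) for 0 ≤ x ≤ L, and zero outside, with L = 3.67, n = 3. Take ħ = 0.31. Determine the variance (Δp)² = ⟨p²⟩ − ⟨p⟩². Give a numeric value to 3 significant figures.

Compute ⟨p⟩ and ⟨p²⟩ separately; (Δp)² = ⟨p²⟩ − ⟨p⟩².
d/dx sin(nπx/L) = (nπ/L)·cos(nπx/L) and d²/dx² sin(nπx/L) = −(nπ/L)²·sin(nπx/L); on 0 ≤ x ≤ L, ∫sin²(nπx/L) dx = L/2 and ∫sin(nπx/L)·cos(nπx/L) dx = 0.
⟨p⟩ = 0.0000 and ⟨p²⟩ = 0.63377.
(Δp)² = 0.63377 − (0.0000)² = 0.63377.

0.634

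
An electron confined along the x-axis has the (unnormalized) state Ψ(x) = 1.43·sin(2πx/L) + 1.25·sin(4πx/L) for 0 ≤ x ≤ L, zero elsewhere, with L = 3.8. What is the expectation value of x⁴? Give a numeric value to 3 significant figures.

53.7

⟨x⁴⟩ = ∫ x⁴·|Ψ|² dx / ∫|Ψ|² dx (integrals over the domain).
On 0 ≤ x ≤ L (j ≠ l): ∫sin²(jπx/L) dx = L/2, ∫sin(jπx/L)·sin(lπx/L) dx = 0; diagonal moments ∫x·sin²(jπx/L) dx = L²/4, ∫x²·sin²(jπx/L) dx = L³·(1/6 − 1/(4j²π²)); cross terms ∫x·sin(jπx/L)·sin(lπx/L) dx = 0 for j + l even and −4jlL²/(π²(j² − l²)²) for j + l odd, ∫x²·sin(jπx/L)·sin(lπx/L) dx = (−1)^(j+l)·4jlL³/(π²(j² − l²)²); higher powers the same way via product-to-sum and parts.
State is unnormalized: ∫|Ψ|² dx = 6.8541, and ∫Ψ*·x⁴·Ψ dx = 368.23, so ⟨x⁴⟩ = 368.23 / 6.8541.
⟨x⁴⟩ = 53.724.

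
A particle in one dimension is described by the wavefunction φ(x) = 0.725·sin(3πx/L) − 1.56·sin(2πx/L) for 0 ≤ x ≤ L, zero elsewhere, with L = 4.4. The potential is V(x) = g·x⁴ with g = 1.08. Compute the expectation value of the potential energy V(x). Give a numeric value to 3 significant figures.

⟨V⟩ = ∫ V(x)·|φ|² dx / ∫|φ|² dx.
On 0 ≤ x ≤ L (j ≠ l): ∫sin²(jπx/L) dx = L/2, ∫sin(jπx/L)·sin(lπx/L) dx = 0; diagonal moments ∫x·sin²(jπx/L) dx = L²/4, ∫x²·sin²(jπx/L) dx = L³·(1/6 − 1/(4j²π²)); cross terms ∫x·sin(jπx/L)·sin(lπx/L) dx = 0 for j + l even and −4jlL²/(π²(j² − l²)²) for j + l odd, ∫x²·sin(jπx/L)·sin(lπx/L) dx = (−1)^(j+l)·4jlL³/(π²(j² − l²)²); higher powers the same way via product-to-sum and parts.
State is unnormalized: ∫|φ|² dx = 6.5103, and ∫φ*·V(x)·φ dx = 757.31, so ⟨V⟩ = 757.31 / 6.5103.
⟨V⟩ = 116.32.

116.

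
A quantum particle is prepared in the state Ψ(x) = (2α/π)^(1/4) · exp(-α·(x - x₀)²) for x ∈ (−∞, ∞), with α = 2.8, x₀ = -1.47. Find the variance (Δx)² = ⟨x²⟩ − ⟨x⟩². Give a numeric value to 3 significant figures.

Compute ⟨x⟩ and ⟨x²⟩ separately, then (Δx)² = ⟨x²⟩ − ⟨x⟩².
Gaussian moments (u = x − x₀): ∫u^(2j)·e^(−2αu²) du = (2j−1)!!/(4α)^j · √(π/(2α)), odd powers integrate to 0; here √(π/(2α)) = 0.74900.
⟨x⟩ = -1.4700 and ⟨x²⟩ = 2.2502.
(Δx)² = 2.2502 − (-1.4700)² = 0.089286.

0.0893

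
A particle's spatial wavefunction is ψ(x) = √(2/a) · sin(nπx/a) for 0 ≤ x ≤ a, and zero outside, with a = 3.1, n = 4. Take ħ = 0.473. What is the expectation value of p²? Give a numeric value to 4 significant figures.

p² ψ = −ħ² d²ψ/dx²; ⟨p²⟩ = −ħ² ∫ ψ*·ψ'' dx.
d/dx sin(nπx/a) = (nπ/a)·cos(nπx/a) and d²/dx² sin(nπx/a) = −(nπ/a)²·sin(nπx/a); on 0 ≤ x ≤ a, ∫sin²(nπx/a) dx = a/2 and ∫sin(nπx/a)·cos(nπx/a) dx = 0.
⟨p²⟩ = 3.6764.

3.676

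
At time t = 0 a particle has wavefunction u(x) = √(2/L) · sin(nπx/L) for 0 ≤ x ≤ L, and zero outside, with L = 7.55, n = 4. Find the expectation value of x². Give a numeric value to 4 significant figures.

⟨x²⟩ = ∫ x²·|u|² dx (integrals over the domain).
With sin²θ = (1 − cos2θ)/2 on 0 ≤ x ≤ L: ∫sin²(nπx/L) dx = L/2, ∫x·sin²(nπx/L) dx = L²/4, ∫x²·sin²(nπx/L) dx = L³·(1/6 − 1/(4n²π²)); higher powers xᵏ the same way, integrating xᵏ·cos(2nπx/L) by parts.
⟨x²⟩ = 18.820.

18.82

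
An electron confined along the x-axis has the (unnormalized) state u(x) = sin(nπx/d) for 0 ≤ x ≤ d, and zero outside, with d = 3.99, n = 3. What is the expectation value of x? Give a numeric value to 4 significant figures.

1.995

⟨x⟩ = ∫ x·|u|² dx / ∫|u|² dx (integrals over the domain).
With sin²θ = (1 − cos2θ)/2 on 0 ≤ x ≤ d: ∫sin²(nπx/d) dx = d/2, ∫x·sin²(nπx/d) dx = d²/4, ∫x²·sin²(nπx/d) dx = d³·(1/6 − 1/(4n²π²)); higher powers xᵏ the same way, integrating xᵏ·cos(2nπx/d) by parts.
State is unnormalized: ∫|u|² dx = 1.9950, and ∫u*·x·u dx = 3.9800, so ⟨x⟩ = 3.9800 / 1.9950.
⟨x⟩ = 1.9950.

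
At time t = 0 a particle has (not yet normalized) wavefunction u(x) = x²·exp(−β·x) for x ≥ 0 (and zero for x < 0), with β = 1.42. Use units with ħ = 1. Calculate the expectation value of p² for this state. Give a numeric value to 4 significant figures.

p² u = −ħ² d²u/dx²; ⟨p²⟩ = −ħ² ∫ u*·u'' dx / ∫|u|² dx.
Differentiate x²·exp(−β·x) with the product rule; every integrand then reduces to terms xʲ·e^(−2βx) on [0, ∞), with ∫₀^∞ xʲ·e^(−2βx) dx = j!/(2β)^(j+1).
State is unnormalized: ∫|u|² dx = 0.12990, and ∫u*·(−ħ² u'') dx = 0.087312, so ⟨p²⟩ = 0.087312 / 0.12990.
⟨p²⟩ = 0.67213.

0.6721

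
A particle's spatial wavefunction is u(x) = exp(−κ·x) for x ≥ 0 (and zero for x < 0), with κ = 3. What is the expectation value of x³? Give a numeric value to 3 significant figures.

0.0278

⟨x³⟩ = ∫ x³·|u|² dx / ∫|u|² dx (integrals over the domain).
Every integrand reduces to terms xʲ·e^(−2κx) on [0, ∞); use ∫₀^∞ xʲ·e^(−2κx) dx = j!/(2κ)^(j+1).
State is unnormalized: ∫|u|² dx = 0.16667, and ∫u*·x³·u dx = 0.0046296, so ⟨x³⟩ = 0.0046296 / 0.16667.
⟨x³⟩ = 0.027778.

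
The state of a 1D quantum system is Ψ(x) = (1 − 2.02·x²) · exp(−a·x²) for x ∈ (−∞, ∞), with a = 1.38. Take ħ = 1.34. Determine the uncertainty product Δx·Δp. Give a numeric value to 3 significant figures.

Δx = √(⟨x²⟩−⟨x⟩²), Δp = √(⟨p²⟩−⟨p⟩²).
Expand each integrand as polynomial × e^(−2ax²) and use ∫x^(2j)·e^(−2ax²) dx = (2j−1)!!/(4a)^j · √(π/(2a)), odd powers → 0; here √(π/(2a)) = 1.0669. Differentiate with the product rule, d/dx e^(−ax²) = −2ax·e^(−ax²).
Normalization: ∫|Ψ|² dx = 0.71466.
⟨x⟩ = 0.0000, ⟨x²⟩ = 0.21989 ⇒ Δx = 0.46892.
⟨p⟩ = 0.0000, ⟨p²⟩ = 9.8742 ⇒ Δp = 3.1423.
Δx·Δp = 1.4735.

1.47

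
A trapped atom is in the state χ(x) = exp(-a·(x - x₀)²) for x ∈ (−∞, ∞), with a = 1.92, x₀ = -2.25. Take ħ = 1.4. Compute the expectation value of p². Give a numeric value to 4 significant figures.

p² χ = −ħ² d²χ/dx²; ⟨p²⟩ = −ħ² ∫ χ*·χ'' dx / ∫|χ|² dx.
Gaussian moments (u = x − x₀): ∫u^(2j)·e^(−2au²) du = (2j−1)!!/(4a)^j · √(π/(2a)), odd powers integrate to 0; here √(π/(2a)) = 0.90450. Derivatives: d/dx e^(−au²) = −2au·e^(−au²), d²/dx² e^(−au²) = (4a²u² − 2a)·e^(−au²).
State is unnormalized: ∫|χ|² dx = 0.90450, and ∫χ*·(−ħ² χ'') dx = 3.4038, so ⟨p²⟩ = 3.4038 / 0.90450.
⟨p²⟩ = 3.7632.

3.763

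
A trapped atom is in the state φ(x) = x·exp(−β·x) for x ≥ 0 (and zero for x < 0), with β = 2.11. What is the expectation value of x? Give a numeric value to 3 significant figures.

⟨x⟩ = ∫ x·|φ|² dx / ∫|φ|² dx (integrals over the domain).
Every integrand reduces to terms xʲ·e^(−2βx) on [0, ∞); use ∫₀^∞ xʲ·e^(−2βx) dx = j!/(2β)^(j+1).
State is unnormalized: ∫|φ|² dx = 0.026613, and ∫φ*·x·φ dx = 0.018919, so ⟨x⟩ = 0.018919 / 0.026613.
⟨x⟩ = 0.71090.

0.711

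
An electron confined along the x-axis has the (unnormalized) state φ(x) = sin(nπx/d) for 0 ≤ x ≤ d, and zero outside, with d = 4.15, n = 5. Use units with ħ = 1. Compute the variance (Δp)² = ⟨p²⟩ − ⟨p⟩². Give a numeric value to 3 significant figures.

14.3

Compute ⟨p⟩ and ⟨p²⟩ separately; (Δp)² = ⟨p²⟩ − ⟨p⟩².
d/dx sin(nπx/d) = (nπ/d)·cos(nπx/d) and d²/dx² sin(nπx/d) = −(nπ/d)²·sin(nπx/d); on 0 ≤ x ≤ d, ∫sin²(nπx/d) dx = d/2 and ∫sin(nπx/d)·cos(nπx/d) dx = 0.
Normalization: ∫|φ|² dx = 2.0750.
⟨p⟩ = 0.0000 and ⟨p²⟩ = 14.327.
(Δp)² = 14.327 − (0.0000)² = 14.327.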